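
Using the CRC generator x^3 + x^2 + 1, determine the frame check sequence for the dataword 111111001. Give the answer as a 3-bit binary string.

Append 3 zeros: 111111001000. Divide by 1101 (XOR where the leading bit is 1):
  pos 0: 1111 XOR 1101 = 0010
  pos 2: 1011 XOR 1101 = 0110
  pos 3: 1100 XOR 1101 = 0001
  pos 6: 1010 XOR 1101 = 0111
  pos 7: 1110 XOR 1101 = 0011
Remainder (last 3 bits) = 110. This is the CRC / FCS.

110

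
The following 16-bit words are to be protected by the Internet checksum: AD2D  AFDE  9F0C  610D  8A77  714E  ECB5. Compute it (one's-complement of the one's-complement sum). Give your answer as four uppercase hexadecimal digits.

BA5D

One's-complement addition (fold any carry out of bit 15 back into bit 0):
  0xAD2D + 0xAFDE = 0x15D0B → wrap carry → 0x5D0C
  0x5D0C + 0x9F0C = 0x0FC18
  0xFC18 + 0x610D = 0x15D25 → wrap carry → 0x5D26
  0x5D26 + 0x8A77 = 0x0E79D
  0xE79D + 0x714E = 0x158EB → wrap carry → 0x58EC
  0x58EC + 0xECB5 = 0x145A1 → wrap carry → 0x45A2
One's-complement sum = 0x45A2.
Checksum = ~0x45A2 & 0xFFFF = 0xBA5D.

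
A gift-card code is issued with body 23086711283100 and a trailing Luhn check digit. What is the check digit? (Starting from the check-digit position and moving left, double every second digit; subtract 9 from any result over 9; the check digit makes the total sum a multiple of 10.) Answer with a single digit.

Partial digits right→left: 0 0 1 3 8 2 1 1 7 6 8 0 3 2
Double every second digit counting from the check-digit position (so the 1st, 3rd, 5th, ... of the partial from the right).
  doubled (with −9 where >9): 0 2 7 2 5 7 6 → sum 29
  kept as-is: 0 3 2 1 6 0 2 → sum 14
Total = 29 + 14 = 43.
Check digit = (10 − (43 mod 10)) mod 10 = 7.

7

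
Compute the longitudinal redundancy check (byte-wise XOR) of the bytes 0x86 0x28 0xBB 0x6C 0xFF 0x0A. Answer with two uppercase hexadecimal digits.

8C

XOR the bytes together:
  start with 0x86
  0x86 ⊕ 0x28 = 0xAE
  0xAE ⊕ 0xBB = 0x15
  0x15 ⊕ 0x6C = 0x79
  0x79 ⊕ 0xFF = 0x86
  0x86 ⊕ 0x0A = 0x8C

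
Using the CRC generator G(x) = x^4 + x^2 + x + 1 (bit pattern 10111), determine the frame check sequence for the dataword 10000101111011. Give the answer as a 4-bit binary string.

0000

Append 4 zeros: 100001011110110000. Divide by 10111 (XOR where the leading bit is 1):
  pos 0: 10000 XOR 10111 = 00111
  pos 2: 11110 XOR 10111 = 01001
  pos 3: 10011 XOR 10111 = 00100
  pos 5: 10011 XOR 10111 = 00100
  pos 7: 10010 XOR 10111 = 00101
  pos 9: 10111 XOR 10111 = 00000
Remainder (last 4 bits) = 0000. This is the CRC / FCS.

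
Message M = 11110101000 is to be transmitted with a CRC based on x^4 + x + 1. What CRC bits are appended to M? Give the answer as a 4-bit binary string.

0100

Append 4 zeros: 111101010000000. Divide by 10011 (XOR where the leading bit is 1):
  pos 0: 11110 XOR 10011 = 01101
  pos 1: 11011 XOR 10011 = 01000
  pos 2: 10000 XOR 10011 = 00011
  pos 5: 11100 XOR 10011 = 01111
  pos 6: 11110 XOR 10011 = 01101
  pos 7: 11010 XOR 10011 = 01001
  pos 8: 10010 XOR 10011 = 00001
Remainder (last 4 bits) = 0100. This is the CRC / FCS.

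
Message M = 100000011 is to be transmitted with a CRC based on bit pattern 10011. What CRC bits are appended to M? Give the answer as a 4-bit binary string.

Append 4 zeros: 1000000110000. Divide by 10011 (XOR where the leading bit is 1):
  pos 0: 10000 XOR 10011 = 00011
  pos 3: 11001 XOR 10011 = 01010
  pos 4: 10101 XOR 10011 = 00110
  pos 6: 11000 XOR 10011 = 01011
  pos 7: 10110 XOR 10011 = 00101
Remainder (last 4 bits) = 1010. This is the CRC / FCS.

1010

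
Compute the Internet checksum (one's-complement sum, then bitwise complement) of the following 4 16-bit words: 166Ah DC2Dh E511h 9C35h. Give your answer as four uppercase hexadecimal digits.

One's-complement addition (fold any carry out of bit 15 back into bit 0):
  0x166A + 0xDC2D = 0x0F297
  0xF297 + 0xE511 = 0x1D7A8 → wrap carry → 0xD7A9
  0xD7A9 + 0x9C35 = 0x173DE → wrap carry → 0x73DF
One's-complement sum = 0x73DF.
Checksum = ~0x73DF & 0xFFFF = 0x8C20.

8C20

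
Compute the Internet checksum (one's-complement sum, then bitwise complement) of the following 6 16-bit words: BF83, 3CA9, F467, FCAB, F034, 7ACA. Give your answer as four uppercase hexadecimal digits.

One's-complement addition (fold any carry out of bit 15 back into bit 0):
  0xBF83 + 0x3CA9 = 0x0FC2C
  0xFC2C + 0xF467 = 0x1F093 → wrap carry → 0xF094
  0xF094 + 0xFCAB = 0x1ED3F → wrap carry → 0xED40
  0xED40 + 0xF034 = 0x1DD74 → wrap carry → 0xDD75
  0xDD75 + 0x7ACA = 0x1583F → wrap carry → 0x5840
One's-complement sum = 0x5840.
Checksum = ~0x5840 & 0xFFFF = 0xA7BF.

A7BF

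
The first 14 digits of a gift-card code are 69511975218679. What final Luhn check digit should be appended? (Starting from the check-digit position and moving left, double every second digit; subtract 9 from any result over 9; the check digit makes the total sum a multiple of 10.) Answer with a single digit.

9

Partial digits right→left: 9 7 6 8 1 2 5 7 9 1 1 5 9 6
Double every second digit counting from the check-digit position (so the 1st, 3rd, 5th, ... of the partial from the right).
  doubled (with −9 where >9): 9 3 2 1 9 2 9 → sum 35
  kept as-is: 7 8 2 7 1 5 6 → sum 36
Total = 35 + 36 = 71.
Check digit = (10 − (71 mod 10)) mod 10 = 9.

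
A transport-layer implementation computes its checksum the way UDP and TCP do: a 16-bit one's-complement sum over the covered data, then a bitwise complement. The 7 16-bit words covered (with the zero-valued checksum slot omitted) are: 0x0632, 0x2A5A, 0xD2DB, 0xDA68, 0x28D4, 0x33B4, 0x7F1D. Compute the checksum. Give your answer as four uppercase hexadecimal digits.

One's-complement addition (fold any carry out of bit 15 back into bit 0):
  0x0632 + 0x2A5A = 0x0308C
  0x308C + 0xD2DB = 0x10367 → wrap carry → 0x0368
  0x0368 + 0xDA68 = 0x0DDD0
  0xDDD0 + 0x28D4 = 0x106A4 → wrap carry → 0x06A5
  0x06A5 + 0x33B4 = 0x03A59
  0x3A59 + 0x7F1D = 0x0B976
One's-complement sum = 0xB976.
Checksum = ~0xB976 & 0xFFFF = 0x4689.

4689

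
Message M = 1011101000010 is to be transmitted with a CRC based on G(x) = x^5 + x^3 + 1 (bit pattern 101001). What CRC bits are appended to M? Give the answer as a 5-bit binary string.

Append 5 zeros: 101110100001000000. Divide by 101001 (XOR where the leading bit is 1):
  pos 0: 101110 XOR 101001 = 000111
  pos 3: 111100 XOR 101001 = 010101
  pos 4: 101010 XOR 101001 = 000011
  pos 8: 110100 XOR 101001 = 011101
  pos 9: 111010 XOR 101001 = 010011
  pos 10: 100110 XOR 101001 = 001111
  pos 12: 111100 XOR 101001 = 010101
Remainder (last 5 bits) = 10101. This is the CRC / FCS.

10101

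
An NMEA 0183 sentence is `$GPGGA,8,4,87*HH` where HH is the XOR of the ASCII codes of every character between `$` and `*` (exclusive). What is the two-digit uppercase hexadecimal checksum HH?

XOR the ASCII codes of the payload characters:
  'G' = 0x47 → acc = 0x47
  'P' = 0x50 → acc = 0x17
  'G' = 0x47 → acc = 0x50
  'G' = 0x47 → acc = 0x17
  'A' = 0x41 → acc = 0x56
  ',' = 0x2C → acc = 0x7A
  '8' = 0x38 → acc = 0x42
  ',' = 0x2C → acc = 0x6E
  '4' = 0x34 → acc = 0x5A
  ',' = 0x2C → acc = 0x76
  '8' = 0x38 → acc = 0x4E
  '7' = 0x37 → acc = 0x79
Checksum = 0x79.

79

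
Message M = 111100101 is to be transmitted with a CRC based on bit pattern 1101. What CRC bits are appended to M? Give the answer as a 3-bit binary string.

010

Append 3 zeros: 111100101000. Divide by 1101 (XOR where the leading bit is 1):
  pos 0: 1111 XOR 1101 = 0010
  pos 2: 1000 XOR 1101 = 0101
  pos 3: 1011 XOR 1101 = 0110
  pos 4: 1100 XOR 1101 = 0001
  pos 7: 1100 XOR 1101 = 0001
Remainder (last 3 bits) = 010. This is the CRC / FCS.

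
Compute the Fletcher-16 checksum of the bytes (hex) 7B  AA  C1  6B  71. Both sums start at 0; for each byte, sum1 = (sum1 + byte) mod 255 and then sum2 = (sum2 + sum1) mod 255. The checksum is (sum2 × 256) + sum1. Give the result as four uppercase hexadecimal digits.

A1C4

Running sums (mod 255):
  after byte 0 (7B): sum1=123, sum2=123
  after byte 1 (AA): sum1=38, sum2=161
  after byte 2 (C1): sum1=231, sum2=137
  after byte 3 (6B): sum1=83, sum2=220
  after byte 4 (71): sum1=196, sum2=161
Checksum = sum2·256 + sum1 = 161·256 + 196 = 41412 = 0xA1C4.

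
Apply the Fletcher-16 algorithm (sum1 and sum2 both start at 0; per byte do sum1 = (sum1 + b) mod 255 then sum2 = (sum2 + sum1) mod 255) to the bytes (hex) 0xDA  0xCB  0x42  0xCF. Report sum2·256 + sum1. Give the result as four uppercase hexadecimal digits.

Running sums (mod 255):
  after byte 0 (0xDA): sum1=218, sum2=218
  after byte 1 (0xCB): sum1=166, sum2=129
  after byte 2 (0x42): sum1=232, sum2=106
  after byte 3 (0xCF): sum1=184, sum2=35
Checksum = sum2·256 + sum1 = 35·256 + 184 = 9144 = 0x23B8.

23B8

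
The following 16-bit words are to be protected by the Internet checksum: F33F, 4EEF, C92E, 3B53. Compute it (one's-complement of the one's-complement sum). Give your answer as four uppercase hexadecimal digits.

B94E

One's-complement addition (fold any carry out of bit 15 back into bit 0):
  0xF33F + 0x4EEF = 0x1422E → wrap carry → 0x422F
  0x422F + 0xC92E = 0x10B5D → wrap carry → 0x0B5E
  0x0B5E + 0x3B53 = 0x046B1
One's-complement sum = 0x46B1.
Checksum = ~0x46B1 & 0xFFFF = 0xB94E.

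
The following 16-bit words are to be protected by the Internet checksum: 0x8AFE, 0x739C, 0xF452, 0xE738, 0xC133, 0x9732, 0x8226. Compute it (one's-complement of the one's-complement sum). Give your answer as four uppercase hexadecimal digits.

One's-complement addition (fold any carry out of bit 15 back into bit 0):
  0x8AFE + 0x739C = 0x0FE9A
  0xFE9A + 0xF452 = 0x1F2EC → wrap carry → 0xF2ED
  0xF2ED + 0xE738 = 0x1DA25 → wrap carry → 0xDA26
  0xDA26 + 0xC133 = 0x19B59 → wrap carry → 0x9B5A
  0x9B5A + 0x9732 = 0x1328C → wrap carry → 0x328D
  0x328D + 0x8226 = 0x0B4B3
One's-complement sum = 0xB4B3.
Checksum = ~0xB4B3 & 0xFFFF = 0x4B4C.

4B4C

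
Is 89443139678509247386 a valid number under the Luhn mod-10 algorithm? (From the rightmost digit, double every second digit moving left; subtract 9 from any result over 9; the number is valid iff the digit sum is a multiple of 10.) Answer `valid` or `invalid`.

From the right, keep odd positions and double even positions (subtract 9 from any doubled value over 9):
  doubled (positions 2,4,...): 7 5 4 0 7 3 6 6 8 7 → sum 53
  kept (positions 1,3,...): 6 3 4 9 5 7 9 1 4 9 → sum 57
Total = 110.
110 mod 10 = 0, so the number is valid.

valid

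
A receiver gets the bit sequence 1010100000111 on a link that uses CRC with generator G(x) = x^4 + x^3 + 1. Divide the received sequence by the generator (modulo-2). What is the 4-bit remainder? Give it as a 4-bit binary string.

0000

Modulo-2 division of 1010100000111 by 11001:
  pos 0: 10101 XOR 11001 = 01100
  pos 1: 11000 XOR 11001 = 00001
  pos 5: 10000 XOR 11001 = 01001
  pos 6: 10011 XOR 11001 = 01010
  pos 7: 10101 XOR 11001 = 01100
  pos 8: 11001 XOR 11001 = 00000
Remainder = 0000 (zero — the frame passes the CRC check).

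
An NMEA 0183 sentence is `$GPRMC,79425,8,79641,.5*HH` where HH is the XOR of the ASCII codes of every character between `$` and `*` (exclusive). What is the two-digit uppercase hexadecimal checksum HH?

68

XOR the ASCII codes of the payload characters:
  'G' = 0x47 → acc = 0x47
  'P' = 0x50 → acc = 0x17
  'R' = 0x52 → acc = 0x45
  'M' = 0x4D → acc = 0x08
  'C' = 0x43 → acc = 0x4B
  ',' = 0x2C → acc = 0x67
  '7' = 0x37 → acc = 0x50
  '9' = 0x39 → acc = 0x69
  '4' = 0x34 → acc = 0x5D
  '2' = 0x32 → acc = 0x6F
  '5' = 0x35 → acc = 0x5A
  ',' = 0x2C → acc = 0x76
  '8' = 0x38 → acc = 0x4E
  ',' = 0x2C → acc = 0x62
  '7' = 0x37 → acc = 0x55
  '9' = 0x39 → acc = 0x6C
  '6' = 0x36 → acc = 0x5A
  '4' = 0x34 → acc = 0x6E
  '1' = 0x31 → acc = 0x5F
  ',' = 0x2C → acc = 0x73
  '.' = 0x2E → acc = 0x5D
  '5' = 0x35 → acc = 0x68
Checksum = 0x68.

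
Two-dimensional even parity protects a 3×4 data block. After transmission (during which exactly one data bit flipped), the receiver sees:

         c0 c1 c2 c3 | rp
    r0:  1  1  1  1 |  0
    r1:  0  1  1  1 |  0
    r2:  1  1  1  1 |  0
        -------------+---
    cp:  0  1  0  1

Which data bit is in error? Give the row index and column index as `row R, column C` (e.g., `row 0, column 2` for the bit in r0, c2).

row 1, column 2

Recompute each row's even parity and compare to rp:
  r0: data parity 0, sent rp 0 → ok
  r1: data parity 1, sent rp 0 → mismatch
  r2: data parity 0, sent rp 0 → ok
Recompute each column's even parity and compare to cp:
  c0: data parity 0, sent cp 0 → ok
  c1: data parity 1, sent cp 1 → ok
  c2: data parity 1, sent cp 0 → mismatch
  c3: data parity 1, sent cp 1 → ok
Exactly one row (r1) and one column (c2) fail → the flipped bit is at their intersection.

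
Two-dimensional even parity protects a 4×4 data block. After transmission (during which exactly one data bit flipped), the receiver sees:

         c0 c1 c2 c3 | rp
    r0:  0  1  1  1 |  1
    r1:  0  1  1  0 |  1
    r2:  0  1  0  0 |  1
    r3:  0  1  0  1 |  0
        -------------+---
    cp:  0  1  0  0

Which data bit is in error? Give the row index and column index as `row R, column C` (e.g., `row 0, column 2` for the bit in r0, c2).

row 1, column 1

Recompute each row's even parity and compare to rp:
  r0: data parity 1, sent rp 1 → ok
  r1: data parity 0, sent rp 1 → mismatch
  r2: data parity 1, sent rp 1 → ok
  r3: data parity 0, sent rp 0 → ok
Recompute each column's even parity and compare to cp:
  c0: data parity 0, sent cp 0 → ok
  c1: data parity 0, sent cp 1 → mismatch
  c2: data parity 0, sent cp 0 → ok
  c3: data parity 0, sent cp 0 → ok
Exactly one row (r1) and one column (c1) fail → the flipped bit is at their intersection.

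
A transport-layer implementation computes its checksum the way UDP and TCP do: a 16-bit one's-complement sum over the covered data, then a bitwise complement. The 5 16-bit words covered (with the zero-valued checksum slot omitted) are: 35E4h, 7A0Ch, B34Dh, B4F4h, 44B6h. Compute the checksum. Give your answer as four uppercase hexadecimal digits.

One's-complement addition (fold any carry out of bit 15 back into bit 0):
  0x35E4 + 0x7A0C = 0x0AFF0
  0xAFF0 + 0xB34D = 0x1633D → wrap carry → 0x633E
  0x633E + 0xB4F4 = 0x11832 → wrap carry → 0x1833
  0x1833 + 0x44B6 = 0x05CE9
One's-complement sum = 0x5CE9.
Checksum = ~0x5CE9 & 0xFFFF = 0xA316.

A316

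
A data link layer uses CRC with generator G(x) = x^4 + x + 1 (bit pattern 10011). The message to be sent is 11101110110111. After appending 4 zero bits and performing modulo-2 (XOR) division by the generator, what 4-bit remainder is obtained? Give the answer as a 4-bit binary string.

Append 4 zeros: 111011101101110000. Divide by 10011 (XOR where the leading bit is 1):
  pos 0: 11101 XOR 10011 = 01110
  pos 1: 11101 XOR 10011 = 01110
  pos 2: 11101 XOR 10011 = 01110
  pos 3: 11100 XOR 10011 = 01111
  pos 4: 11111 XOR 10011 = 01100
  pos 5: 11001 XOR 10011 = 01010
  pos 6: 10100 XOR 10011 = 00111
  pos 8: 11111 XOR 10011 = 01100
  pos 9: 11001 XOR 10011 = 01010
  pos 10: 10100 XOR 10011 = 00111
  pos 12: 11100 XOR 10011 = 01111
  pos 13: 11110 XOR 10011 = 01101
Remainder (last 4 bits) = 1101. This is the CRC / FCS.

1101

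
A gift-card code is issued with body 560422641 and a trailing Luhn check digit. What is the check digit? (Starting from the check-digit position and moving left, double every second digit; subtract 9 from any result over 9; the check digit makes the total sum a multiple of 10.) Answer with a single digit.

4

Partial digits right→left: 1 4 6 2 2 4 0 6 5
Double every second digit counting from the check-digit position (so the 1st, 3rd, 5th, ... of the partial from the right).
  doubled (with −9 where >9): 2 3 4 0 1 → sum 10
  kept as-is: 4 2 4 6 → sum 16
Total = 10 + 16 = 26.
Check digit = (10 − (26 mod 10)) mod 10 = 4.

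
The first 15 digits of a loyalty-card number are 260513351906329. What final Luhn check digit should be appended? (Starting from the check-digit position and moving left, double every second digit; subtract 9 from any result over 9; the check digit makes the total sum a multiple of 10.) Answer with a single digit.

5

Partial digits right→left: 9 2 3 6 0 9 1 5 3 3 1 5 0 6 2
Double every second digit counting from the check-digit position (so the 1st, 3rd, 5th, ... of the partial from the right).
  doubled (with −9 where >9): 9 6 0 2 6 2 0 4 → sum 29
  kept as-is: 2 6 9 5 3 5 6 → sum 36
Total = 29 + 36 = 65.
Check digit = (10 − (65 mod 10)) mod 10 = 5.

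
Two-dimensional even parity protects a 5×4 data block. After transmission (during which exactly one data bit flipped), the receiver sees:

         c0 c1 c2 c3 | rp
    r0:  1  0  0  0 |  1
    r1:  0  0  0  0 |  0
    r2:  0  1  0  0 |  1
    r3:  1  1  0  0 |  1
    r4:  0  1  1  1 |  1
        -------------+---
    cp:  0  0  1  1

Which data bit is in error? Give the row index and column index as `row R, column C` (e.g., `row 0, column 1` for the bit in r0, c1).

Recompute each row's even parity and compare to rp:
  r0: data parity 1, sent rp 1 → ok
  r1: data parity 0, sent rp 0 → ok
  r2: data parity 1, sent rp 1 → ok
  r3: data parity 0, sent rp 1 → mismatch
  r4: data parity 1, sent rp 1 → ok
Recompute each column's even parity and compare to cp:
  c0: data parity 0, sent cp 0 → ok
  c1: data parity 1, sent cp 0 → mismatch
  c2: data parity 1, sent cp 1 → ok
  c3: data parity 1, sent cp 1 → ok
Exactly one row (r3) and one column (c1) fail → the flipped bit is at their intersection.

row 3, column 1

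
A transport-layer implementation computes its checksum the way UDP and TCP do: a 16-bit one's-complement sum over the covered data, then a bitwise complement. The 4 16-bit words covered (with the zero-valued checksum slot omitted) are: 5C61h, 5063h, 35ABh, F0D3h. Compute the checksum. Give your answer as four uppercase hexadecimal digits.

2CBC

One's-complement addition (fold any carry out of bit 15 back into bit 0):
  0x5C61 + 0x5063 = 0x0ACC4
  0xACC4 + 0x35AB = 0x0E26F
  0xE26F + 0xF0D3 = 0x1D342 → wrap carry → 0xD343
One's-complement sum = 0xD343.
Checksum = ~0xD343 & 0xFFFF = 0x2CBC.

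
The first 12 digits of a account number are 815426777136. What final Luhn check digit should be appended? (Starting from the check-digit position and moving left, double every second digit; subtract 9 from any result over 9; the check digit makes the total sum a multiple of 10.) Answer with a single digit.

5

Partial digits right→left: 6 3 1 7 7 7 6 2 4 5 1 8
Double every second digit counting from the check-digit position (so the 1st, 3rd, 5th, ... of the partial from the right).
  doubled (with −9 where >9): 3 2 5 3 8 2 → sum 23
  kept as-is: 3 7 7 2 5 8 → sum 32
Total = 23 + 32 = 55.
Check digit = (10 − (55 mod 10)) mod 10 = 5.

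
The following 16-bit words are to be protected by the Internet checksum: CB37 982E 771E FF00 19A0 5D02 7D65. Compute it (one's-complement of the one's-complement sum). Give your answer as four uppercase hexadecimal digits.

One's-complement addition (fold any carry out of bit 15 back into bit 0):
  0xCB37 + 0x982E = 0x16365 → wrap carry → 0x6366
  0x6366 + 0x771E = 0x0DA84
  0xDA84 + 0xFF00 = 0x1D984 → wrap carry → 0xD985
  0xD985 + 0x19A0 = 0x0F325
  0xF325 + 0x5D02 = 0x15027 → wrap carry → 0x5028
  0x5028 + 0x7D65 = 0x0CD8D
One's-complement sum = 0xCD8D.
Checksum = ~0xCD8D & 0xFFFF = 0x3272.

3272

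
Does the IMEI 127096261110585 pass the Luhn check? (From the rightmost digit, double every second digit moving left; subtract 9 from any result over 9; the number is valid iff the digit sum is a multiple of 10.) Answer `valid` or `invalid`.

valid

From the right, keep odd positions and double even positions (subtract 9 from any doubled value over 9):
  doubled (positions 2,4,...): 7 0 2 3 3 0 4 → sum 19
  kept (positions 1,3,...): 5 5 1 1 2 9 7 1 → sum 31
Total = 50.
50 mod 10 = 0, so the number is valid.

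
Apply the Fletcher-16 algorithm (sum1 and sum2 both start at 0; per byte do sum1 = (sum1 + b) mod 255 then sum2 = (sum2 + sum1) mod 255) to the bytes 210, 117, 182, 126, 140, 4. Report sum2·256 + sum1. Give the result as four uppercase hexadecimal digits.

AF0E

Running sums (mod 255):
  after byte 0 (210): sum1=210, sum2=210
  after byte 1 (117): sum1=72, sum2=27
  after byte 2 (182): sum1=254, sum2=26
  after byte 3 (126): sum1=125, sum2=151
  after byte 4 (140): sum1=10, sum2=161
  after byte 5 (4): sum1=14, sum2=175
Checksum = sum2·256 + sum1 = 175·256 + 14 = 44814 = 0xAF0E.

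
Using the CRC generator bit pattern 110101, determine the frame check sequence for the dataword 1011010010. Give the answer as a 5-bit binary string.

Append 5 zeros: 101101001000000. Divide by 110101 (XOR where the leading bit is 1):
  pos 0: 101101 XOR 110101 = 011000
  pos 1: 110000 XOR 110101 = 000101
  pos 4: 101010 XOR 110101 = 011111
  pos 5: 111110 XOR 110101 = 001011
  pos 7: 101100 XOR 110101 = 011001
  pos 8: 110010 XOR 110101 = 000111
Remainder (last 5 bits) = 01110. This is the CRC / FCS.

01110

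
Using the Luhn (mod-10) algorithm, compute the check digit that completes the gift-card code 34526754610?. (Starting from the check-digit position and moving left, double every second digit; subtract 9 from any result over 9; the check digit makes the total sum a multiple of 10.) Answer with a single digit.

Partial digits right→left: 0 1 6 4 5 7 6 2 5 4 3
Double every second digit counting from the check-digit position (so the 1st, 3rd, 5th, ... of the partial from the right).
  doubled (with −9 where >9): 0 3 1 3 1 6 → sum 14
  kept as-is: 1 4 7 2 4 → sum 18
Total = 14 + 18 = 32.
Check digit = (10 − (32 mod 10)) mod 10 = 8.

8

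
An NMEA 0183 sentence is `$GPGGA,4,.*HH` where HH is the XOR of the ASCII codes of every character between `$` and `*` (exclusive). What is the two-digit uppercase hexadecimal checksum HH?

XOR the ASCII codes of the payload characters:
  'G' = 0x47 → acc = 0x47
  'P' = 0x50 → acc = 0x17
  'G' = 0x47 → acc = 0x50
  'G' = 0x47 → acc = 0x17
  'A' = 0x41 → acc = 0x56
  ',' = 0x2C → acc = 0x7A
  '4' = 0x34 → acc = 0x4E
  ',' = 0x2C → acc = 0x62
  '.' = 0x2E → acc = 0x4C
Checksum = 0x4C.

4C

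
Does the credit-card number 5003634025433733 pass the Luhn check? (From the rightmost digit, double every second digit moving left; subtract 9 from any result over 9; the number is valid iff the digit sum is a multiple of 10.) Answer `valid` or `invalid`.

valid

From the right, keep odd positions and double even positions (subtract 9 from any doubled value over 9):
  doubled (positions 2,4,...): 6 6 8 4 8 3 0 1 → sum 36
  kept (positions 1,3,...): 3 7 3 5 0 3 3 0 → sum 24
Total = 60.
60 mod 10 = 0, so the number is valid.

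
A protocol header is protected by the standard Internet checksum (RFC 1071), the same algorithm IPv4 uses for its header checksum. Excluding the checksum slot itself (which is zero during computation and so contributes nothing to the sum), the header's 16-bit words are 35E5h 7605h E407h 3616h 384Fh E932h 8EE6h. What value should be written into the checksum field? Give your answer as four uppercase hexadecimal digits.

One's-complement addition (fold any carry out of bit 15 back into bit 0):
  0x35E5 + 0x7605 = 0x0ABEA
  0xABEA + 0xE407 = 0x18FF1 → wrap carry → 0x8FF2
  0x8FF2 + 0x3616 = 0x0C608
  0xC608 + 0x384F = 0x0FE57
  0xFE57 + 0xE932 = 0x1E789 → wrap carry → 0xE78A
  0xE78A + 0x8EE6 = 0x17670 → wrap carry → 0x7671
One's-complement sum = 0x7671.
Checksum = ~0x7671 & 0xFFFF = 0x898E.

898E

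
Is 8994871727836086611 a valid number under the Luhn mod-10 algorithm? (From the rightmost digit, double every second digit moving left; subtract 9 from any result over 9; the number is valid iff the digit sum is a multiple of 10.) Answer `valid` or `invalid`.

From the right, keep odd positions and double even positions (subtract 9 from any doubled value over 9):
  doubled (positions 2,4,...): 2 3 0 6 5 5 5 8 9 → sum 43
  kept (positions 1,3,...): 1 6 8 6 8 2 1 8 9 8 → sum 57
Total = 100.
100 mod 10 = 0, so the number is valid.

valid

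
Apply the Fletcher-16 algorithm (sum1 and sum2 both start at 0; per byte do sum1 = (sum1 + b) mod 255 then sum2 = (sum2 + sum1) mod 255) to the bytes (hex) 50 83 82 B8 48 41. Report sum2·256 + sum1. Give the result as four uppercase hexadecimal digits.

Running sums (mod 255):
  after byte 0 (50): sum1=80, sum2=80
  after byte 1 (83): sum1=211, sum2=36
  after byte 2 (82): sum1=86, sum2=122
  after byte 3 (B8): sum1=15, sum2=137
  after byte 4 (48): sum1=87, sum2=224
  after byte 5 (41): sum1=152, sum2=121
Checksum = sum2·256 + sum1 = 121·256 + 152 = 31128 = 0x7998.

7998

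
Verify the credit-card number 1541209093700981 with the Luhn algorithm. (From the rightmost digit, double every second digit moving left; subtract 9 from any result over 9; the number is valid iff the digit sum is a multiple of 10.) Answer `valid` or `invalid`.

From the right, keep odd positions and double even positions (subtract 9 from any doubled value over 9):
  doubled (positions 2,4,...): 7 0 5 9 9 4 8 2 → sum 44
  kept (positions 1,3,...): 1 9 0 3 0 0 1 5 → sum 19
Total = 63.
63 mod 10 = 3, so the number is invalid.

invalid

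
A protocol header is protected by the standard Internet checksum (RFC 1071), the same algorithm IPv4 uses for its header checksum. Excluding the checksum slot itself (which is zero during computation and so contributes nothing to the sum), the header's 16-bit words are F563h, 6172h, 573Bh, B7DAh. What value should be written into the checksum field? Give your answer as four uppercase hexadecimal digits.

9A13

One's-complement addition (fold any carry out of bit 15 back into bit 0):
  0xF563 + 0x6172 = 0x156D5 → wrap carry → 0x56D6
  0x56D6 + 0x573B = 0x0AE11
  0xAE11 + 0xB7DA = 0x165EB → wrap carry → 0x65EC
One's-complement sum = 0x65EC.
Checksum = ~0x65EC & 0xFFFF = 0x9A13.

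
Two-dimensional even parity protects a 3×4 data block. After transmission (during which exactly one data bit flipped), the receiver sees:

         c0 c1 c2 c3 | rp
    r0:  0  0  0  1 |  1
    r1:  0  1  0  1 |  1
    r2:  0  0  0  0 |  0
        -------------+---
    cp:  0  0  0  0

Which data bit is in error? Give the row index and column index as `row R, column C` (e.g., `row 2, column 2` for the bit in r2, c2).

row 1, column 1

Recompute each row's even parity and compare to rp:
  r0: data parity 1, sent rp 1 → ok
  r1: data parity 0, sent rp 1 → mismatch
  r2: data parity 0, sent rp 0 → ok
Recompute each column's even parity and compare to cp:
  c0: data parity 0, sent cp 0 → ok
  c1: data parity 1, sent cp 0 → mismatch
  c2: data parity 0, sent cp 0 → ok
  c3: data parity 0, sent cp 0 → ok
Exactly one row (r1) and one column (c1) fail → the flipped bit is at their intersection.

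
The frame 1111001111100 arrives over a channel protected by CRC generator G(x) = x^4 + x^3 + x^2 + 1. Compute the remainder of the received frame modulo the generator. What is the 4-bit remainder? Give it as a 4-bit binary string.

1110

Modulo-2 division of 1111001111100 by 11101:
  pos 0: 11110 XOR 11101 = 00011
  pos 3: 11011 XOR 11101 = 00110
  pos 5: 11011 XOR 11101 = 00110
  pos 7: 11010 XOR 11101 = 00111
Remainder = 1110 (nonzero — an error is detected).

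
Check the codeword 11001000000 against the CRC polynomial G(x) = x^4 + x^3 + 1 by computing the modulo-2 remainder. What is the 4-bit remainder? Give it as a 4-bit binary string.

Modulo-2 division of 11001000000 by 11001:
  pos 0: 11001 XOR 11001 = 00000
Remainder = 0000 (zero — the frame passes the CRC check).

0000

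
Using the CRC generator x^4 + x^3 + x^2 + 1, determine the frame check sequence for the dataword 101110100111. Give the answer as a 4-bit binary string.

Append 4 zeros: 1011101001110000. Divide by 11101 (XOR where the leading bit is 1):
  pos 0: 10111 XOR 11101 = 01010
  pos 1: 10100 XOR 11101 = 01001
  pos 2: 10011 XOR 11101 = 01110
  pos 3: 11100 XOR 11101 = 00001
  pos 7: 10111 XOR 11101 = 01010
  pos 8: 10100 XOR 11101 = 01001
  pos 9: 10010 XOR 11101 = 01111
  pos 10: 11110 XOR 11101 = 00011
Remainder (last 4 bits) = 0110. This is the CRC / FCS.

0110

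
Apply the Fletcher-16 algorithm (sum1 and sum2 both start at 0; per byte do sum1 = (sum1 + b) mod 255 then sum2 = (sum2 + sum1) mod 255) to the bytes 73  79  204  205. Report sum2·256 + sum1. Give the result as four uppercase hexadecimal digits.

Running sums (mod 255):
  after byte 0 (73): sum1=73, sum2=73
  after byte 1 (79): sum1=152, sum2=225
  after byte 2 (204): sum1=101, sum2=71
  after byte 3 (205): sum1=51, sum2=122
Checksum = sum2·256 + sum1 = 122·256 + 51 = 31283 = 0x7A33.

7A33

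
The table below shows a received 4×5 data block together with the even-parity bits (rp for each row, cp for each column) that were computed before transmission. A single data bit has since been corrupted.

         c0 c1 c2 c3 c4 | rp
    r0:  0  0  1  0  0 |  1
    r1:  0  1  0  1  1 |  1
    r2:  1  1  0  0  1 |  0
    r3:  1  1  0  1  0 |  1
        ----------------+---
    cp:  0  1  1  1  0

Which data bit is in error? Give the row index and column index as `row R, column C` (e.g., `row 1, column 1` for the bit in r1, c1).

Recompute each row's even parity and compare to rp:
  r0: data parity 1, sent rp 1 → ok
  r1: data parity 1, sent rp 1 → ok
  r2: data parity 1, sent rp 0 → mismatch
  r3: data parity 1, sent rp 1 → ok
Recompute each column's even parity and compare to cp:
  c0: data parity 0, sent cp 0 → ok
  c1: data parity 1, sent cp 1 → ok
  c2: data parity 1, sent cp 1 → ok
  c3: data parity 0, sent cp 1 → mismatch
  c4: data parity 0, sent cp 0 → ok
Exactly one row (r2) and one column (c3) fail → the flipped bit is at their intersection.

row 2, column 3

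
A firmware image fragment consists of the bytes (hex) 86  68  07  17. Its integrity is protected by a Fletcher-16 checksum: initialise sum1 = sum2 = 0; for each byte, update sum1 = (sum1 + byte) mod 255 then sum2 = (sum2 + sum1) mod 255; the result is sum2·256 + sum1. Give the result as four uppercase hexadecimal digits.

780D

Running sums (mod 255):
  after byte 0 (86): sum1=134, sum2=134
  after byte 1 (68): sum1=238, sum2=117
  after byte 2 (07): sum1=245, sum2=107
  after byte 3 (17): sum1=13, sum2=120
Checksum = sum2·256 + sum1 = 120·256 + 13 = 30733 = 0x780D.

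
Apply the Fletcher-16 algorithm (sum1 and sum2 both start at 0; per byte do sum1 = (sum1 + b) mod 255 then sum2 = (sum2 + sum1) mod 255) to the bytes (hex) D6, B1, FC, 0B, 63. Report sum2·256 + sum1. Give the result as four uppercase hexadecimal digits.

69F3

Running sums (mod 255):
  after byte 0 (D6): sum1=214, sum2=214
  after byte 1 (B1): sum1=136, sum2=95
  after byte 2 (FC): sum1=133, sum2=228
  after byte 3 (0B): sum1=144, sum2=117
  after byte 4 (63): sum1=243, sum2=105
Checksum = sum2·256 + sum1 = 105·256 + 243 = 27123 = 0x69F3.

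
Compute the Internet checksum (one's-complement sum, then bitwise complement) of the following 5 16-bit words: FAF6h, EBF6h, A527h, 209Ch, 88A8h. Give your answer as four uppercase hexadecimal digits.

One's-complement addition (fold any carry out of bit 15 back into bit 0):
  0xFAF6 + 0xEBF6 = 0x1E6EC → wrap carry → 0xE6ED
  0xE6ED + 0xA527 = 0x18C14 → wrap carry → 0x8C15
  0x8C15 + 0x209C = 0x0ACB1
  0xACB1 + 0x88A8 = 0x13559 → wrap carry → 0x355A
One's-complement sum = 0x355A.
Checksum = ~0x355A & 0xFFFF = 0xCAA5.

CAA5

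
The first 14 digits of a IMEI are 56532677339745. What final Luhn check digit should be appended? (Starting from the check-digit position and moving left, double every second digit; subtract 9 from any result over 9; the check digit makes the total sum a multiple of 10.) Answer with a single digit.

6

Partial digits right→left: 5 4 7 9 3 3 7 7 6 2 3 5 6 5
Double every second digit counting from the check-digit position (so the 1st, 3rd, 5th, ... of the partial from the right).
  doubled (with −9 where >9): 1 5 6 5 3 6 3 → sum 29
  kept as-is: 4 9 3 7 2 5 5 → sum 35
Total = 29 + 35 = 64.
Check digit = (10 − (64 mod 10)) mod 10 = 6.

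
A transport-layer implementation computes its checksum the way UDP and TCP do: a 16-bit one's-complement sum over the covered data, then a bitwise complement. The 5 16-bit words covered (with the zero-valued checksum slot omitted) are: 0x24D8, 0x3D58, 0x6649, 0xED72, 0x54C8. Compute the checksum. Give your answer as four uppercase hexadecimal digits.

F54A

One's-complement addition (fold any carry out of bit 15 back into bit 0):
  0x24D8 + 0x3D58 = 0x06230
  0x6230 + 0x6649 = 0x0C879
  0xC879 + 0xED72 = 0x1B5EB → wrap carry → 0xB5EC
  0xB5EC + 0x54C8 = 0x10AB4 → wrap carry → 0x0AB5
One's-complement sum = 0x0AB5.
Checksum = ~0x0AB5 & 0xFFFF = 0xF54A.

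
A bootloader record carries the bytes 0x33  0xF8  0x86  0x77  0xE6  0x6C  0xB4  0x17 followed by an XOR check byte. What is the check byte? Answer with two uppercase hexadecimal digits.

XOR the bytes together:
  start with 0x33
  0x33 ⊕ 0xF8 = 0xCB
  0xCB ⊕ 0x86 = 0x4D
  0x4D ⊕ 0x77 = 0x3A
  0x3A ⊕ 0xE6 = 0xDC
  0xDC ⊕ 0x6C = 0xB0
  0xB0 ⊕ 0xB4 = 0x04
  0x04 ⊕ 0x17 = 0x13

13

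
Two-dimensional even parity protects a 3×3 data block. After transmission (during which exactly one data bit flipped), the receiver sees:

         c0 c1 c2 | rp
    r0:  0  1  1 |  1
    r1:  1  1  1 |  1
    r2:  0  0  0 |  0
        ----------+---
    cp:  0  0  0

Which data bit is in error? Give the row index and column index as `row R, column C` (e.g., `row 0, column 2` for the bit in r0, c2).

Recompute each row's even parity and compare to rp:
  r0: data parity 0, sent rp 1 → mismatch
  r1: data parity 1, sent rp 1 → ok
  r2: data parity 0, sent rp 0 → ok
Recompute each column's even parity and compare to cp:
  c0: data parity 1, sent cp 0 → mismatch
  c1: data parity 0, sent cp 0 → ok
  c2: data parity 0, sent cp 0 → ok
Exactly one row (r0) and one column (c0) fail → the flipped bit is at their intersection.

row 0, column 0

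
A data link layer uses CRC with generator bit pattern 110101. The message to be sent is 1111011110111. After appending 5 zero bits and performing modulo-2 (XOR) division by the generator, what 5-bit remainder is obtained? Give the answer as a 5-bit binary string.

Append 5 zeros: 111101111011100000. Divide by 110101 (XOR where the leading bit is 1):
  pos 0: 111101 XOR 110101 = 001000
  pos 2: 100011 XOR 110101 = 010110
  pos 3: 101101 XOR 110101 = 011000
  pos 4: 110000 XOR 110101 = 000101
  pos 7: 101111 XOR 110101 = 011010
  pos 8: 110100 XOR 110101 = 000001
Remainder (last 5 bits) = 10000. This is the CRC / FCS.

10000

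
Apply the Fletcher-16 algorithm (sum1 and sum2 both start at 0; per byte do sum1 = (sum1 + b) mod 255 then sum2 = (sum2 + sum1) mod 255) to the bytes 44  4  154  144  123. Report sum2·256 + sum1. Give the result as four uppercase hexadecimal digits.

59D6

Running sums (mod 255):
  after byte 0 (44): sum1=44, sum2=44
  after byte 1 (4): sum1=48, sum2=92
  after byte 2 (154): sum1=202, sum2=39
  after byte 3 (144): sum1=91, sum2=130
  after byte 4 (123): sum1=214, sum2=89
Checksum = sum2·256 + sum1 = 89·256 + 214 = 22998 = 0x59D6.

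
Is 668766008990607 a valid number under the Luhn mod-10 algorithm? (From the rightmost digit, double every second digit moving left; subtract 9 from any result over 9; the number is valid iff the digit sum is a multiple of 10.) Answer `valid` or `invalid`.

From the right, keep odd positions and double even positions (subtract 9 from any doubled value over 9):
  doubled (positions 2,4,...): 0 0 9 0 3 5 3 → sum 20
  kept (positions 1,3,...): 7 6 9 8 0 6 8 6 → sum 50
Total = 70.
70 mod 10 = 0, so the number is valid.

valid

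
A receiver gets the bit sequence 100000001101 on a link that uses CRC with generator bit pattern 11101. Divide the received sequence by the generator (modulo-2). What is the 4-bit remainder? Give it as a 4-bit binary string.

0000

Modulo-2 division of 100000001101 by 11101:
  pos 0: 10000 XOR 11101 = 01101
  pos 1: 11010 XOR 11101 = 00111
  pos 3: 11100 XOR 11101 = 00001
  pos 7: 11101 XOR 11101 = 00000
Remainder = 0000 (zero — the frame passes the CRC check).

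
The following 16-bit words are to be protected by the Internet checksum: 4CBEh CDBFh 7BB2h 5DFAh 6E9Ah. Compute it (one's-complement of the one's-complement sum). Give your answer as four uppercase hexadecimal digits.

One's-complement addition (fold any carry out of bit 15 back into bit 0):
  0x4CBE + 0xCDBF = 0x11A7D → wrap carry → 0x1A7E
  0x1A7E + 0x7BB2 = 0x09630
  0x9630 + 0x5DFA = 0x0F42A
  0xF42A + 0x6E9A = 0x162C4 → wrap carry → 0x62C5
One's-complement sum = 0x62C5.
Checksum = ~0x62C5 & 0xFFFF = 0x9D3A.

9D3A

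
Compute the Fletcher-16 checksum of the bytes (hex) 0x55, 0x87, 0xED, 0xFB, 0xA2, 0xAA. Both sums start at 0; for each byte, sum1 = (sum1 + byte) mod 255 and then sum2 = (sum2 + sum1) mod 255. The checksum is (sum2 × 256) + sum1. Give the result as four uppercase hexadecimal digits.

Running sums (mod 255):
  after byte 0 (0x55): sum1=85, sum2=85
  after byte 1 (0x87): sum1=220, sum2=50
  after byte 2 (0xED): sum1=202, sum2=252
  after byte 3 (0xFB): sum1=198, sum2=195
  after byte 4 (0xA2): sum1=105, sum2=45
  after byte 5 (0xAA): sum1=20, sum2=65
Checksum = sum2·256 + sum1 = 65·256 + 20 = 16660 = 0x4114.

4114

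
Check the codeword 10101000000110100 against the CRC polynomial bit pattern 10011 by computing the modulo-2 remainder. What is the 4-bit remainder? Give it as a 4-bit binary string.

Modulo-2 division of 10101000000110100 by 10011:
  pos 0: 10101 XOR 10011 = 00110
  pos 2: 11000 XOR 10011 = 01011
  pos 3: 10110 XOR 10011 = 00101
  pos 5: 10100 XOR 10011 = 00111
  pos 7: 11101 XOR 10011 = 01110
  pos 8: 11101 XOR 10011 = 01110
  pos 9: 11100 XOR 10011 = 01111
  pos 10: 11111 XOR 10011 = 01100
  pos 11: 11000 XOR 10011 = 01011
  pos 12: 10110 XOR 10011 = 00101
Remainder = 0101 (nonzero — an error is detected).

0101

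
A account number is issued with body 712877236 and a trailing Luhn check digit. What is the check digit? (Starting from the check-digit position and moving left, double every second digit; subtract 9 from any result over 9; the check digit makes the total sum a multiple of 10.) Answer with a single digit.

Partial digits right→left: 6 3 2 7 7 8 2 1 7
Double every second digit counting from the check-digit position (so the 1st, 3rd, 5th, ... of the partial from the right).
  doubled (with −9 where >9): 3 4 5 4 5 → sum 21
  kept as-is: 3 7 8 1 → sum 19
Total = 21 + 19 = 40.
Check digit = (10 − (40 mod 10)) mod 10 = 0.

0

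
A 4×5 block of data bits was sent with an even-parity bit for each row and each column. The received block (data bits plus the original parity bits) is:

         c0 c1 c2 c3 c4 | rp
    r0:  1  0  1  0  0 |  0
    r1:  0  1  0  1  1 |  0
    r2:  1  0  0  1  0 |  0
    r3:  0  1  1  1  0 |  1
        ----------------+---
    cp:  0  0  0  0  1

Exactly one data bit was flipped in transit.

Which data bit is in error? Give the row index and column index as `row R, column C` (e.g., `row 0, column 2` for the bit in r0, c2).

row 1, column 3

Recompute each row's even parity and compare to rp:
  r0: data parity 0, sent rp 0 → ok
  r1: data parity 1, sent rp 0 → mismatch
  r2: data parity 0, sent rp 0 → ok
  r3: data parity 1, sent rp 1 → ok
Recompute each column's even parity and compare to cp:
  c0: data parity 0, sent cp 0 → ok
  c1: data parity 0, sent cp 0 → ok
  c2: data parity 0, sent cp 0 → ok
  c3: data parity 1, sent cp 0 → mismatch
  c4: data parity 1, sent cp 1 → ok
Exactly one row (r1) and one column (c3) fail → the flipped bit is at their intersection.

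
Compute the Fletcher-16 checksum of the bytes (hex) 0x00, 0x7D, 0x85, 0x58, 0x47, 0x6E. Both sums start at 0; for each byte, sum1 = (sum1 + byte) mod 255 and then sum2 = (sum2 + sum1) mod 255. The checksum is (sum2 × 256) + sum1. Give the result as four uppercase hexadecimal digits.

8F11

Running sums (mod 255):
  after byte 0 (0x00): sum1=0, sum2=0
  after byte 1 (0x7D): sum1=125, sum2=125
  after byte 2 (0x85): sum1=3, sum2=128
  after byte 3 (0x58): sum1=91, sum2=219
  after byte 4 (0x47): sum1=162, sum2=126
  after byte 5 (0x6E): sum1=17, sum2=143
Checksum = sum2·256 + sum1 = 143·256 + 17 = 36625 = 0x8F11.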